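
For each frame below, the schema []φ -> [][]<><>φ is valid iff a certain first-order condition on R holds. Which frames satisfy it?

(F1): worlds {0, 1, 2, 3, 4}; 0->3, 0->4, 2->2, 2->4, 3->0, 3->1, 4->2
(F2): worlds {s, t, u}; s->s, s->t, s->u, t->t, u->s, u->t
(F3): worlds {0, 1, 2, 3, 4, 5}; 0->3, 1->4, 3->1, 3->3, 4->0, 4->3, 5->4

The schema corresponds to a generalized confluence (Geach) condition: forall x forall z (x R^2 z -> exists w (xRw & z R^2 w)).
(F1): fails — 0R²0 but no w with 0Rw and 0R²w.
(F2): condition met.
(F3): fails — 1R²0 but no w with 1Rw and 0R²w.
Valid on: (F2).

(F2)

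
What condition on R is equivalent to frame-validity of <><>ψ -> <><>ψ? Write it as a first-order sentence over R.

This is a Sahlqvist (Geach-type) schema ◇^2□^0ψ → □^0◇^2ψ.
Minimal-valuation argument: fix x; take any y with xR^2y and any z with xR^0z. Set V(ψ) to the set of worlds R-reachable from y in exactly 0 steps. Then □^0ψ holds at y, so the antecedent holds at x; validity forces ◇^2ψ at z, giving a w with zR^2w and yR^0w.
First-order correspondent: forall x forall y (x R^2 y -> exists w (y = w & x R^2 w)).

forall x forall y (x R^2 y -> exists w (y = w & x R^2 w))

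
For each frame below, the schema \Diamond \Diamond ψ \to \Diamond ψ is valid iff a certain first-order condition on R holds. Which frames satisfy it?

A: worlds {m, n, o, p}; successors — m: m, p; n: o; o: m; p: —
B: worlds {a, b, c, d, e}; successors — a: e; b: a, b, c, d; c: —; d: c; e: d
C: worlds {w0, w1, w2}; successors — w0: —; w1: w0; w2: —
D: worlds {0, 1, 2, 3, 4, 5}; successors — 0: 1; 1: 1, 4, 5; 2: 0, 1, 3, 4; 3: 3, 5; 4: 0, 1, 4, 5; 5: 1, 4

This is the axiom for transitivity; its first-order frame correspondent is \forall x \forall y \forall z (Rxy \wedge Ryz \to Rxz).
A: fails — Rno and Rom but not Rnm.
B: fails — Rae and Red but not Rad.
C: satisfies the condition.
D: fails — R51 and R15 but not R55.

C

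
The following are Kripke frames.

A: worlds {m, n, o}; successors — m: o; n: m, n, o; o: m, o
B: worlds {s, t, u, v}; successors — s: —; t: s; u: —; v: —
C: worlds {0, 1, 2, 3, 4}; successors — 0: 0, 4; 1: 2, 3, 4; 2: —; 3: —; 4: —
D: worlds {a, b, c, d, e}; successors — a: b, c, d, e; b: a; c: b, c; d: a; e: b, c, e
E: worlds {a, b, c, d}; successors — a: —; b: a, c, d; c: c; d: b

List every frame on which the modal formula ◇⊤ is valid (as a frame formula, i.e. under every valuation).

A, D

Frame correspondent (Sahlqvist): ∀x ∃y Rxy — i.e. seriality.
A: condition met.
B: fails — world s has no successor.
C: fails — world 2 has no successor.
D: condition met.
E: fails — world a has no successor.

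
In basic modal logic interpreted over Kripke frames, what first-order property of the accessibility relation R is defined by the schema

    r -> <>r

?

reflexivity: forall x Rxx

This schema is equivalent to the T axiom □r → r.
Its frame correspondent is reflexivity — forall x Rxx.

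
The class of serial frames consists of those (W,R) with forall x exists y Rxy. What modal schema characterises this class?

This is seriality; the standard corresponding axiom is D: □r → ◇r.
Suppose □r→◇r is valid. At any x set V(r)=W. Then □r at x, so ◇r at x, so x has a successor.

□r → ◇r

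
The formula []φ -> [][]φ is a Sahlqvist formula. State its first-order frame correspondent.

This schema is the 4 axiom.
It corresponds to transitivity: forall x forall y forall z (Rxy & Ryz -> Rxz).

transitivity: forall x forall y forall z (Rxy & Ryz -> Rxz)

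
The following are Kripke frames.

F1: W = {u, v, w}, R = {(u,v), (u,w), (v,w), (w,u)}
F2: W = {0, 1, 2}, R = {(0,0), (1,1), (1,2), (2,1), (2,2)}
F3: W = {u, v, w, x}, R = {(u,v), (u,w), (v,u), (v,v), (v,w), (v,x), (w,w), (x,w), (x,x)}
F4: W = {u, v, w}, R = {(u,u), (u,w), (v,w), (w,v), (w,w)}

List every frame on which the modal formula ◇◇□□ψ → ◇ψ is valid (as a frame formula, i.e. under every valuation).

This is the axiom for a generalized confluence (Geach) condition; its first-order frame correspondent is ∀x ∀y (xR²y → ∃w (yR²w ∧ xRw)).
F1: fails — wR²w but no t with wR²t and wRt.
F2: holds.
F3: holds.
F4: holds.
Valid on: F2, F3, F4.

F2, F3, F4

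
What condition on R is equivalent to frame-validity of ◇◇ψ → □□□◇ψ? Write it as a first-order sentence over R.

This is a Sahlqvist (Geach-type) schema ◇^2□^0ψ → □^3◇^1ψ.
First-order correspondent: ∀x ∀y ∀z ((xR²y ∧ xR³z) → ∃w (y = w ∧ zRw)).

∀x ∀y ∀z ((xR²y ∧ xR³z) → ∃w (y = w ∧ zRw))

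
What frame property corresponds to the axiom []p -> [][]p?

Suppose □p→□□p is valid. Take Rxy, Ryz and set V(p)={w : Rxw}. Then □p at x, so □□p at x, so □p at y, so p at z, i.e. Rxz.

transitivity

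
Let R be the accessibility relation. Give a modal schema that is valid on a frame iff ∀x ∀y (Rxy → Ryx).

This is symmetry; the standard corresponding axiom is B: ψ → □◇ψ.
Suppose ψ→□◇ψ is valid. Take Rxy and set V(ψ)={x}. Then ψ at x, so □◇ψ at x, so ◇ψ at y, so some z with Ryz has ψ; z=x, i.e. Ryx.

ψ → □◇ψ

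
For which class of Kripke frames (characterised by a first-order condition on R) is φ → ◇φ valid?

Reflexivity

This is frame-equivalent to □φ → φ (substitute ¬φ for φ and contrapose).
Suppose □φ→φ is valid. At any x set V(φ)={w : Rxw}. Then □φ holds at x, so φ holds at x, i.e. Rxx.
Conversely, on a frame with reflexivity the schema holds at every world under every valuation.
Frame condition: ∀x Rxx.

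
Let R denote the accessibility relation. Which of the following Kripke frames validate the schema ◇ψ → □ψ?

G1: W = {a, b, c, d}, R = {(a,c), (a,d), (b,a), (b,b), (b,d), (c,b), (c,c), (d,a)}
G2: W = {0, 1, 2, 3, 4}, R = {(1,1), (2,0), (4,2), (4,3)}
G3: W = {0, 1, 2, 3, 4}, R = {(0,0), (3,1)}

This is the axiom for partial functionality; its first-order frame correspondent is ∀x ∀y ∀z (Rxy ∧ Rxz → y = z).
G1: fails — a sees both c and d.
G2: fails — 4 sees both 2 and 3.
G3: holds.

G3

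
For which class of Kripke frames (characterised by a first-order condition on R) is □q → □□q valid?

Suppose □q→□□q is valid. Take Rxy, Ryz and set V(q)={w : Rxw}. Then □q at x, so □□q at x, so □q at y, so q at z, i.e. Rxz.

transitivity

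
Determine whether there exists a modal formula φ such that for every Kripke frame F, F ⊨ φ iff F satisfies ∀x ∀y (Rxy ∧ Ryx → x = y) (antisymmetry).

Modal frame validity is preserved under surjective bounded morphisms.
The 4-cycle (worlds w0,w1,w2,w3 with w0→w1→w2→w3→w0) is antisymmetric. Sending even-indexed worlds to s and odd-indexed worlds to t is a surjective bounded morphism onto the two-world frame with s↔t, which is not antisymmetric.
So the class is not modally definable.

Not modally definable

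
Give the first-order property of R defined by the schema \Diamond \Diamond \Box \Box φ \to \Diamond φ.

This is a Sahlqvist (Geach-type) schema ◇^2□^2φ → □^0◇^1φ.
Minimal-valuation argument: fix x; take any y with xR^2y and any z with xR^0z. Set V(φ) to the set of worlds R-reachable from y in exactly 2 steps. Then □^2φ holds at y, so the antecedent holds at x; validity forces ◇^1φ at z, giving a w with zR^1w and yR^2w.
First-order correspondent: \forall x \forall y (x R^2 y \to \exists w (y R^2 w \wedge xRw)).

\forall x \forall y (x R^2 y \to \exists w (y R^2 w \wedge xRw))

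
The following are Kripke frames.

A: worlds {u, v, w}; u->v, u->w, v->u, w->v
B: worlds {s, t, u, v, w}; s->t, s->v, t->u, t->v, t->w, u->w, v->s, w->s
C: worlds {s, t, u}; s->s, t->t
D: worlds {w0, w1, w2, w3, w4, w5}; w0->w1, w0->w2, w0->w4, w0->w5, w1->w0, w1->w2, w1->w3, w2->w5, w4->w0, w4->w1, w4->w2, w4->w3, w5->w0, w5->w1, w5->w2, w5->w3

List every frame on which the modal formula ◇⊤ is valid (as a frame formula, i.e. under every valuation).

A, B

The schema corresponds to seriality: ∀x ∃y Rxy.
A: satisfies the condition.
B: satisfies the condition.
C: fails — world u has no successor.
D: fails — world w3 has no successor.
Valid on: A, B.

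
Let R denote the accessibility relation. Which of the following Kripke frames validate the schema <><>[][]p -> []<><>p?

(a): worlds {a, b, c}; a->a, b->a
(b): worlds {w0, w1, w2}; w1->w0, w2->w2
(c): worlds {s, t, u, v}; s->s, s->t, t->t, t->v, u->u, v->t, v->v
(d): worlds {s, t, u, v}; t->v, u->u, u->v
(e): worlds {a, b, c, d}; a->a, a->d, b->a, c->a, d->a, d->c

(a), (b), (c), (e)

This is the axiom for a generalized confluence (Geach) condition; its first-order frame correspondent is forall x forall y forall z ((x R^2 y & xRz) -> exists w (y R^2 w & z R^2 w)).
(a): satisfies the condition.
(b): satisfies the condition.
(c): satisfies the condition.
(d): fails — uR²u, uRv but no w with uR²w and vR²w.
(e): satisfies the condition.
Valid on: (a), (b), (c), (e).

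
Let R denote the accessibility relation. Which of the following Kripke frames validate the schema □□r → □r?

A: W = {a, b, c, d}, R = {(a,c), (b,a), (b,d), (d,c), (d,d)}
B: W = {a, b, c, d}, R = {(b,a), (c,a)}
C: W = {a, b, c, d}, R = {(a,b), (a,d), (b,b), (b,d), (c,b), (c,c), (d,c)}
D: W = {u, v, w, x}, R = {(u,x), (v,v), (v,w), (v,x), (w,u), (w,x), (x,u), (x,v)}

This is the axiom for density; its first-order frame correspondent is ∀x ∀y (Rxy → ∃z (Rxz ∧ Rzy)).
A: fails — Rba but no z with Rbz and Rza.
B: fails — Rca but no z with Rcz and Rza.
C: condition met.
D: fails — Rxu but no z with Rxz and Rzu.

C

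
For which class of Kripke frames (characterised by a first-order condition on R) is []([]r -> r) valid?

This schema is the T□ axiom.
It corresponds to shift-reflexivity: forall x forall y (Rxy -> Ryy).

Shift-reflexivity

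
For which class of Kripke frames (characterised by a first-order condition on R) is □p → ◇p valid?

seriality: ∀x ∃y Rxy

Suppose □p→◇p is valid. At any x set V(p)=W. Then □p at x, so ◇p at x, so x has a successor.
Conversely, any frame satisfying ∀x ∃y Rxy validates the schema.
Frame condition: ∀x ∃y Rxy.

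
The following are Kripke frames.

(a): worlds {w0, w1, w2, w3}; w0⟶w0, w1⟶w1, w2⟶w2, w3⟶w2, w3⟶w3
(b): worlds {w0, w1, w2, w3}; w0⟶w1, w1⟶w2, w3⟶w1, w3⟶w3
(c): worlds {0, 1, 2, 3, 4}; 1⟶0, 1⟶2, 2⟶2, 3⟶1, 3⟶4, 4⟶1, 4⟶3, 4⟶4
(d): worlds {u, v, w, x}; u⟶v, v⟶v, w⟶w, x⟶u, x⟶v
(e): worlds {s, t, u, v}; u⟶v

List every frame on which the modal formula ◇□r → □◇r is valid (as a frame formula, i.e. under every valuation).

(a), (d)

Frame correspondent (Sahlqvist): ∀x ∀y ∀z (Rxy ∧ Rxz → ∃w (Ryw ∧ Rzw)) — i.e. convergence.
(a): holds.
(b): fails — Rw1w2 and Rw1w2 but w2 and w2 have no common successor.
(c): fails — R10 and R10 but 0 and 0 have no common successor.
(d): holds.
(e): fails — Ruv and Ruv but v and v have no common successor.
Valid on: (a), (d).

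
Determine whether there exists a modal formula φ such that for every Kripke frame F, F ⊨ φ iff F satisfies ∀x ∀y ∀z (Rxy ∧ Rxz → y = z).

Yes: it is partial functionality, defined by the CD schema ◇q → □q.
Suppose ◇q→□q is valid. Take Rxy, Rxz and set V(q)={y}. Then ◇q at x, so □q at x, so q at z, i.e. z=y.

Definable; ◇q → □q defines it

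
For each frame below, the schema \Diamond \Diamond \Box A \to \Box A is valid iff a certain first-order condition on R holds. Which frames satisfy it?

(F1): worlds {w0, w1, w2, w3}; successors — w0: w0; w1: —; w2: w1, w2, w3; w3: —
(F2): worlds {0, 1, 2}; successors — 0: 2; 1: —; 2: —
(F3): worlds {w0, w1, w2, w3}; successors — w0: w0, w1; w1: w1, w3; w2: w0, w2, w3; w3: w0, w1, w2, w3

The schema corresponds to a generalized confluence (Geach) condition: \forall x \forall y \forall z ((x R^2 y \wedge xRz) \to \exists w (yRw \wedge z = w)).
(F1): fails — w2R²w1, w2Rw1 but no w with w1Rw and w1=w.
(F2): condition met.
(F3): fails — w0R²w1, w0Rw0 but no w with w1Rw and w0=w.

(F2)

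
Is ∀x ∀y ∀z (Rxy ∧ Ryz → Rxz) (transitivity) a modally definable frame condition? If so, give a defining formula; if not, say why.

Definable; □q → □□q defines it

Yes: it is transitivity, defined by the 4 schema □q → □□q.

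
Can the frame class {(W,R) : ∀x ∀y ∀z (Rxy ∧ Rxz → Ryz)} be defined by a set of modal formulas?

Yes — defined by ◇p → □◇p

Yes: it is the Euclidean property, defined by the 5 schema ◇p → □◇p.
Suppose ◇p→□◇p is valid. Take Rxy, Rxz and set V(p)={y}. Then ◇p at x, so □◇p at x, so ◇p at z, so some w with Rzw has p; w=y, i.e. Rzy. By symmetry of the argument, Ryz.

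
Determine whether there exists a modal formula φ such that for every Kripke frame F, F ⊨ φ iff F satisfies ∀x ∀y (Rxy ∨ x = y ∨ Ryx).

If a class were modally definable it would be closed under disjoint unions (Goldblatt–Thomason).
Take 2 disjoint single-world reflexive frames: each is trivially connected, but their disjoint union has 2 worlds with no edge between distinct components, so it is not connected.
Hence connectedness of R is not modally definable.

Not definable by any modal formula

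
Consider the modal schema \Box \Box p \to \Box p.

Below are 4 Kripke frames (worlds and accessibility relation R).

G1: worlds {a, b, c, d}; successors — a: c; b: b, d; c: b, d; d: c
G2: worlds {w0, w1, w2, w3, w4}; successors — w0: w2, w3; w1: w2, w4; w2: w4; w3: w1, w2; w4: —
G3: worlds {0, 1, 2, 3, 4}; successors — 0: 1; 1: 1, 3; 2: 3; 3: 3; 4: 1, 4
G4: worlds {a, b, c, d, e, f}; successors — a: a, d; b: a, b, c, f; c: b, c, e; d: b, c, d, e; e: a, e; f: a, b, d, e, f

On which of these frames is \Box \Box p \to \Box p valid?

Frame correspondent (Sahlqvist): \forall x \forall y (Rxy \to \exists z (Rxz \wedge Rzy)) — i.e. density.
G1: fails — Rdc but no z with Rdz and Rzc.
G2: fails — Rw1w2 but no z with Rw1z and Rzw2.
G3: condition met.
G4: condition met.
Valid on: G3, G4.

G3, G4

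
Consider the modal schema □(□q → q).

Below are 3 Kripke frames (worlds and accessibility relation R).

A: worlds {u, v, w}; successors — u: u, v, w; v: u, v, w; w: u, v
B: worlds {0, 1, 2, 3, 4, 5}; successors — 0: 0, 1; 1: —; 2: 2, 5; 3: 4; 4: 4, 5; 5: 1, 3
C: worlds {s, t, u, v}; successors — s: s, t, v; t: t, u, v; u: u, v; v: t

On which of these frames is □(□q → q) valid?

none

This is the axiom for shift-reflexivity; its first-order frame correspondent is ∀x ∀y (Rxy → Ryy).
A: fails — Ruw but not Rww.
B: fails — R45 but not R55.
C: fails — Ruv but not Rvv.
Valid on no frame.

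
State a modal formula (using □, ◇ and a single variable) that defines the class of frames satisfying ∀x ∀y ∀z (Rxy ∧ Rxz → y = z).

The condition is partial functionality. The CD schema ◇s → □s defines it.
Suppose ◇s→□s is valid. Take Rxy, Rxz and set V(s)={y}. Then ◇s at x, so □s at x, so s at z, i.e. z=y.

◇s → □s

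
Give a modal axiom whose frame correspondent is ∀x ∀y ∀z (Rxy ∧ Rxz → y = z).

◇p → □p

This is partial functionality; the standard corresponding axiom is CD: ◇p → □p.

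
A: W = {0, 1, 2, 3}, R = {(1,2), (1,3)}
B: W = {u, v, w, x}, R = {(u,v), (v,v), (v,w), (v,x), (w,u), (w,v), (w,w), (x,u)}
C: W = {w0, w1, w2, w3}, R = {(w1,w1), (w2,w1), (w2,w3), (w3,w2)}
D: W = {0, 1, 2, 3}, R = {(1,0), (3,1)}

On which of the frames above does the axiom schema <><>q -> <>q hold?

A

Frame correspondent (Sahlqvist): forall x forall y forall z (Rxy & Ryz -> Rxz) — i.e. transitivity.
A: holds.
B: fails — Ruv and Rvw but not Ruw.
C: fails — Rw3w2 and Rw2w1 but not Rw3w1.
D: fails — R31 and R10 but not R30.
Valid on: A.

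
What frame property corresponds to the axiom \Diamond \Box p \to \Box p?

The Euclidean property

This schema is equivalent to the 5 axiom ◇p → □◇p.
It corresponds to the Euclidean property: \forall x \forall y \forall z (Rxy \wedge Rxz \to Ryz).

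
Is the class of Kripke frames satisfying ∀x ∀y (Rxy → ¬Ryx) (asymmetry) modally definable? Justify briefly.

If a class were modally definable it would be closed under surjective bounded morphisms (Goldblatt–Thomason).
The 4-cycle (worlds 0,1,2,3 with 0→1→2→3→0) is asymmetric. Mapping every world to a single reflexive point • is a surjective bounded morphism, and the reflexive point is not asymmetric (R•• but asymmetry requires ¬R••).
So no modal formula (or set of formulas) defines exactly the asymmetric frames.

No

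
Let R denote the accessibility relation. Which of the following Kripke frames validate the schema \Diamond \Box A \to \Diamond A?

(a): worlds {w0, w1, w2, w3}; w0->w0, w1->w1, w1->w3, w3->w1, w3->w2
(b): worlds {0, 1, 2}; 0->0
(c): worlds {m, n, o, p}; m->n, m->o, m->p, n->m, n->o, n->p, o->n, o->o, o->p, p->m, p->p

Frame correspondent (Sahlqvist): \forall x \forall y (xRy \to \exists w (yRw \wedge xRw)) — i.e. a generalized confluence (Geach) condition.
(a): fails — w3Rw2 but no w with w2Rw and w3Rw.
(b): condition met.
(c): condition met.
Valid on: (b), (c).

(b), (c)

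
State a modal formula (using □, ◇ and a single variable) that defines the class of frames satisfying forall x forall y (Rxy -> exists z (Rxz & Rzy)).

□□r → □r

The condition is density. The C4 schema □□r → □r defines it.
Suppose □□r→□r is valid. Take Rxy and set V(r)={w : xR²w}. Then □□r at x, so □r at x, so r at y, i.e. ∃z(Rxz∧Rzy).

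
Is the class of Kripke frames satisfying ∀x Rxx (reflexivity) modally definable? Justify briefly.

Definable; □q → q defines it

This is a Sahlqvist condition; the T axiom □q → q defines it.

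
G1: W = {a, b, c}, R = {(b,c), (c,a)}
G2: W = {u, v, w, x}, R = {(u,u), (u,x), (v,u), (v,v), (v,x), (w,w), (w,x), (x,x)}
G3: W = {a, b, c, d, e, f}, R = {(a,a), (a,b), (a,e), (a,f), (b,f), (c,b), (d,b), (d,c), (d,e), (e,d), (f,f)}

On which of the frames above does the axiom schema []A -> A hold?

Frame correspondent (Sahlqvist): forall x Rxx — i.e. reflexivity.
G1: fails — world a does not see itself.
G2: satisfies the condition.
G3: fails — world b does not see itself.
Valid on: G2.

G2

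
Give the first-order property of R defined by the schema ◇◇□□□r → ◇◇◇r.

This is a Sahlqvist (Geach-type) schema ◇^2□^3r → □^0◇^3r.
Minimal-valuation argument: fix x; take any y with xR^2y and any z with xR^0z. Set V(r) to the set of worlds R-reachable from y in exactly 3 steps. Then □^3r holds at y, so the antecedent holds at x; validity forces ◇^3r at z, giving a w with zR^3w and yR^3w.
First-order correspondent: ∀x ∀y (xR²y → ∃w (yR³w ∧ xR³w)).

∀x ∀y (xR²y → ∃w (yR³w ∧ xR³w))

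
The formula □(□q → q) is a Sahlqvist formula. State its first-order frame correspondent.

Shift-reflexivity

This schema is the T□ axiom.
Its frame correspondent is shift-reflexivity — ∀x ∀y (Rxy → Ryy).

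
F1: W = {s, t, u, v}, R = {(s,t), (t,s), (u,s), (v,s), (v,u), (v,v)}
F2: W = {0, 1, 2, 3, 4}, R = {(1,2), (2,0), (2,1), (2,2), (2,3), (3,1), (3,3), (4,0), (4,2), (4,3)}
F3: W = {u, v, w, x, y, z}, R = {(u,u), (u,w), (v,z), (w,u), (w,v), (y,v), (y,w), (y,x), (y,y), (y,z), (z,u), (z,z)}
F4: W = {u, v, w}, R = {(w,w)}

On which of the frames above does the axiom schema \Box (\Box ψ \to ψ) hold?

F4

Frame correspondent (Sahlqvist): \forall x \forall y (Rxy \to Ryy) — i.e. shift-reflexivity.
F1: fails — Rus but not Rss.
F2: fails — R31 but not R11.
F3: fails — Ryx but not Rxx.
F4: satisfies the condition.
Valid on: F4.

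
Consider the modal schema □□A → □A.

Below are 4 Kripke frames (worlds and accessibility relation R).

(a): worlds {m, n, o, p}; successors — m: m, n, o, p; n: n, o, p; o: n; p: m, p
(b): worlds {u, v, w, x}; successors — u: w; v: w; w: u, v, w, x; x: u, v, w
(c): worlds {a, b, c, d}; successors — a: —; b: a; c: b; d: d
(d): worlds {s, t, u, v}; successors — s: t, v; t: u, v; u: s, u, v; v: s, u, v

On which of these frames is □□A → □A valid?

Frame correspondent (Sahlqvist): ∀x ∀y (Rxy → ∃z (Rxz ∧ Rzy)) — i.e. density.
(a): satisfies the condition.
(b): satisfies the condition.
(c): fails — Rba but no z with Rbz and Rza.
(d): fails — Rst but no z with Rsz and Rzt.

(a), (b)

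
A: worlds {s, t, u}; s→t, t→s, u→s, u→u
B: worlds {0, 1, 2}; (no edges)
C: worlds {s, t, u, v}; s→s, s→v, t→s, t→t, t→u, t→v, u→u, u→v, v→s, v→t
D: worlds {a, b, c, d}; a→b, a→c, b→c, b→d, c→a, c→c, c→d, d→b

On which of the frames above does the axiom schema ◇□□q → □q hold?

B

The schema corresponds to a generalized confluence (Geach) condition: ∀x ∀y ∀z ((xRy ∧ xRz) → ∃w (yR²w ∧ z = w)).
A: fails — uRs, uRu but no w with sR²w and u=w.
B: satisfies the condition.
C: fails — tRs, tRu but no w with sR²w and u=w.
D: fails — cRd, cRa but no w with dR²w and a=w.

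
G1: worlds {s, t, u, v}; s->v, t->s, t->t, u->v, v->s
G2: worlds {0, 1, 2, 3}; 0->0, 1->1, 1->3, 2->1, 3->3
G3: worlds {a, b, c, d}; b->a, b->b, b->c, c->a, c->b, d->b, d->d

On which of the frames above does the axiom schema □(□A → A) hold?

G2

Frame correspondent (Sahlqvist): ∀x ∀y (Rxy → Ryy) — i.e. shift-reflexivity.
G1: fails — Ruv but not Rvv.
G2: condition met.
G3: fails — Rbc but not Rcc.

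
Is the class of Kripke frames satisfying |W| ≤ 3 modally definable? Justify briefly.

Not modally definable

If a class were modally definable it would be closed under disjoint unions (Goldblatt–Thomason).
Any modal formula valid on each of 4 disjoint one-world frames is valid on their disjoint union (validity is preserved under disjoint unions). Each one-world frame has |W|=1≤3, but the union has |W|=4.
So no modal formula (or set of formulas) defines exactly the |W|≤3 frames.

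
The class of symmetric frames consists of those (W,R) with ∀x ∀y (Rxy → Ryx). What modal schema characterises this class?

This is symmetry; the standard corresponding axiom is B: ψ → □◇ψ.
Suppose ψ→□◇ψ is valid. Take Rxy and set V(ψ)={x}. Then ψ at x, so □◇ψ at x, so ◇ψ at y, so some z with Ryz has ψ; z=x, i.e. Ryx.

ψ → □◇ψ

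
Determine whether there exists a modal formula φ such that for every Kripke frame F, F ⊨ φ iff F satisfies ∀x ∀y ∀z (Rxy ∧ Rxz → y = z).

Definable; ◇p → □p defines it

This is a Sahlqvist condition; the CD axiom ◇p → □p defines it.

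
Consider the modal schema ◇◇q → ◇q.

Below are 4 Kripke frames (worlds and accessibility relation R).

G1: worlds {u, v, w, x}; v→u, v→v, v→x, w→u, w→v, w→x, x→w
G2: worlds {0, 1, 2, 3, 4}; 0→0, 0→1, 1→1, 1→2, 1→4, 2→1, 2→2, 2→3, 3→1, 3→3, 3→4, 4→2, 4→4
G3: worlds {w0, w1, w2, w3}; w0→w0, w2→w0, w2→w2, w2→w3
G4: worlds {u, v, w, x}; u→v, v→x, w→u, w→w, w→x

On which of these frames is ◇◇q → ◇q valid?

This is the axiom for transitivity; its first-order frame correspondent is ∀x ∀y ∀z (Rxy ∧ Ryz → Rxz).
G1: fails — Rxw and Rwu but not Rxu.
G2: fails — R34 and R42 but not R32.
G3: ✓.
G4: fails — Ruv and Rvx but not Rux.
Valid on: G3.

G3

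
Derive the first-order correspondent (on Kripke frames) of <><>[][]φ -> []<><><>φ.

This is a Sahlqvist (Geach-type) schema ◇^2□^2φ → □^1◇^3φ.
First-order correspondent: forall x forall y forall z ((x R^2 y & xRz) -> exists w (y R^2 w & z R^3 w)).

forall x forall y forall z ((x R^2 y & xRz) -> exists w (y R^2 w & z R^3 w))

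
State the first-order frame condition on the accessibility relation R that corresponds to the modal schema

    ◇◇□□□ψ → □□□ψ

∀x ∀y ∀z ((xR²y ∧ xR³z) → ∃w (yR³w ∧ z = w))

This is a Sahlqvist (Geach-type) schema ◇^2□^3ψ → □^3◇^0ψ.
Minimal-valuation argument: fix x; take any y with xR^2y and any z with xR^3z. Set V(ψ) to the set of worlds R-reachable from y in exactly 3 steps. Then □^3ψ holds at y, so the antecedent holds at x; validity forces ◇^0ψ at z, giving a w with zR^0w and yR^3w.
First-order correspondent: ∀x ∀y ∀z ((xR²y ∧ xR³z) → ∃w (yR³w ∧ z = w)).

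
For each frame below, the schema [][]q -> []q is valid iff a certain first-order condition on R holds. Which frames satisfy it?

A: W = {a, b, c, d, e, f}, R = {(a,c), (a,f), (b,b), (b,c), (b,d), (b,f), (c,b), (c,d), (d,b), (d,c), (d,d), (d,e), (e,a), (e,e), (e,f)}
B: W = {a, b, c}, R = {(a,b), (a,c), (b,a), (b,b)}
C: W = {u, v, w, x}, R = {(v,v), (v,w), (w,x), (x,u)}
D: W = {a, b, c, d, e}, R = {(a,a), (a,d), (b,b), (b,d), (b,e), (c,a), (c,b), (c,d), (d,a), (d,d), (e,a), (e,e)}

This is the axiom for density; its first-order frame correspondent is forall x forall y (Rxy -> exists z (Rxz & Rzy)).
A: fails — Rac but no z with Raz and Rzc.
B: fails — Rac but no z with Raz and Rzc.
C: fails — Rxu but no z with Rxz and Rzu.
D: ✓.
Valid on: D.

D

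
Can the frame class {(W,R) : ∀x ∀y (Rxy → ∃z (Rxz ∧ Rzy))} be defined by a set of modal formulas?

Yes: it is density, defined by the C4 schema □□q → □q.
Suppose □□q→□q is valid. Take Rxy and set V(q)={w : xR²w}. Then □□q at x, so □q at x, so q at y, i.e. ∃z(Rxz∧Rzy).

Yes — defined by □□q → □q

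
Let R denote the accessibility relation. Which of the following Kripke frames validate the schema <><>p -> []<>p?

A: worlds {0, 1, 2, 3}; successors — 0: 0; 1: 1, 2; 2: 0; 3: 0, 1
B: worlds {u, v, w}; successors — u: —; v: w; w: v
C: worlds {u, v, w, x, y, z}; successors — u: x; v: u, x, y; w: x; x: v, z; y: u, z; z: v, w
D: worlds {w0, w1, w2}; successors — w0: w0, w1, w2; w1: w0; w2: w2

The schema corresponds to a generalized confluence (Geach) condition: forall x forall y forall z ((x R^2 y & xRz) -> exists w (y = w & zRw)).
A: fails — 1R²0, 1R1 but no w with 0=w and 1Rw.
B: condition met.
C: fails — vR²u, vRu but no t with u=t and uRt.
D: fails — w0R²w0, w0Rw2 but no w with w0=w and w2Rw.

B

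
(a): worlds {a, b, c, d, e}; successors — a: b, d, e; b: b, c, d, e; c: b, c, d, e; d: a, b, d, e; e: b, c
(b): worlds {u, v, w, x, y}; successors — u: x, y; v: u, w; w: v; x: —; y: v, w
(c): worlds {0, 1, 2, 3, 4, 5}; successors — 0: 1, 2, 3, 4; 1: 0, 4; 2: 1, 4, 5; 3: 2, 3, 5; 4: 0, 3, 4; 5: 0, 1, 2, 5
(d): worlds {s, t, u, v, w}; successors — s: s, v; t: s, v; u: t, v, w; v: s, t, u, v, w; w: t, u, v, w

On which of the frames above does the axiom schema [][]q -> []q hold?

The schema corresponds to density: forall x forall y (Rxy -> exists z (Rxz & Rzy)).
(a): ✓.
(b): fails — Rvw but no z with Rvz and Rzw.
(c): ✓.
(d): ✓.

(a), (c), (d)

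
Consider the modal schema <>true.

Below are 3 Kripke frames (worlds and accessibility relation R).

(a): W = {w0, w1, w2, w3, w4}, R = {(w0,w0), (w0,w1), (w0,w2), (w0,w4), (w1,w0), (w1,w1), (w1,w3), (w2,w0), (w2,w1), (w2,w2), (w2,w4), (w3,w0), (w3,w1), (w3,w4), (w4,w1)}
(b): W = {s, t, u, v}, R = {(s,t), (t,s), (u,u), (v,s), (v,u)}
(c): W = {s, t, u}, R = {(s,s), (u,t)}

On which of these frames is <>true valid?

The schema corresponds to seriality: forall x exists y Rxy.
(a): condition met.
(b): condition met.
(c): fails — world t has no successor.

(a), (b)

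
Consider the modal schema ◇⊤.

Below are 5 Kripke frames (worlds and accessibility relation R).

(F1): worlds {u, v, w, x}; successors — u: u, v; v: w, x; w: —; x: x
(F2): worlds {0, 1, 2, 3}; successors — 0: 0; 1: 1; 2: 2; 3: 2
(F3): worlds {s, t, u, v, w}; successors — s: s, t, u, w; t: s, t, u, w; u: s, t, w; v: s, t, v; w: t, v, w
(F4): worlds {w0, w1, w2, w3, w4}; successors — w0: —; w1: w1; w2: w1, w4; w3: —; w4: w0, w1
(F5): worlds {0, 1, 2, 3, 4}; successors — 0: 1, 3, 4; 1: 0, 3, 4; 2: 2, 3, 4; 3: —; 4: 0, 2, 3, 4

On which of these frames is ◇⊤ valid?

(F2), (F3)

This is the axiom for seriality; its first-order frame correspondent is ∀x ∃y Rxy.
(F1): fails — world w has no successor.
(F2): ✓.
(F3): ✓.
(F4): fails — world w0 has no successor.
(F5): fails — world 3 has no successor.
Valid on: (F2), (F3).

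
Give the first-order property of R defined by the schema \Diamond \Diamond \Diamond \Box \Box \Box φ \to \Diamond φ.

This is a Sahlqvist (Geach-type) schema ◇^3□^3φ → □^0◇^1φ.
Minimal-valuation argument: fix x; take any y with xR^3y and any z with xR^0z. Set V(φ) to the set of worlds R-reachable from y in exactly 3 steps. Then □^3φ holds at y, so the antecedent holds at x; validity forces ◇^1φ at z, giving a w with zR^1w and yR^3w.
First-order correspondent: \forall x \forall y (x R^3 y \to \exists w (y R^3 w \wedge xRw)).

\forall x \forall y (x R^3 y \to \exists w (y R^3 w \wedge xRw))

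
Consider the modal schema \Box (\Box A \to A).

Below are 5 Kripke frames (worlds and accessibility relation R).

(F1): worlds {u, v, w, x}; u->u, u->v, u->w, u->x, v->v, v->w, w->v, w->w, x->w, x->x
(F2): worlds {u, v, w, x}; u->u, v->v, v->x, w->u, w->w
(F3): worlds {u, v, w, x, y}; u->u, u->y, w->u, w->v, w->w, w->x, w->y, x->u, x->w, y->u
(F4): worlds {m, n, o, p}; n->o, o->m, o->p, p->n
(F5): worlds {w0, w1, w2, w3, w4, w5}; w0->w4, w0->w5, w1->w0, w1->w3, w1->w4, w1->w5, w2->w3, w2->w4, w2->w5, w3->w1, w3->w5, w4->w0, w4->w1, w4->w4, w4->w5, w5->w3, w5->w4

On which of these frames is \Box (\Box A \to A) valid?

This is the axiom for shift-reflexivity; its first-order frame correspondent is \forall x \forall y (Rxy \to Ryy).
(F1): holds.
(F2): fails — Rvx but not Rxx.
(F3): fails — Rwx but not Rxx.
(F4): fails — Rno but not Roo.
(F5): fails — Rw1w5 but not Rw5w5.

(F1)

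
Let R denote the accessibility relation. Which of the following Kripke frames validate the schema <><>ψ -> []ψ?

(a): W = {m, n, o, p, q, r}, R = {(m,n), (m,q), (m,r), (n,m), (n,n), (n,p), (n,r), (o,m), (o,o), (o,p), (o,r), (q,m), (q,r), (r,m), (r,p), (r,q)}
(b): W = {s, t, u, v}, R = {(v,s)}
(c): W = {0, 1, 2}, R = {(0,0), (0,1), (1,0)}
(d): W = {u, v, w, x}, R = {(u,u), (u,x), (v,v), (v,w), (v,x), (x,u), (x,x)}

(b)

Frame correspondent (Sahlqvist): forall x forall y forall z ((x R^2 y & xRz) -> exists w (y = w & z = w)) — i.e. a generalized confluence (Geach) condition.
(a): fails — mR²m, mRn but m ≠ n.
(b): satisfies the condition.
(c): fails — 0R²0, 0R1 but 0 ≠ 1.
(d): fails — uR²u, uRx but u ≠ x.
Valid on: (b).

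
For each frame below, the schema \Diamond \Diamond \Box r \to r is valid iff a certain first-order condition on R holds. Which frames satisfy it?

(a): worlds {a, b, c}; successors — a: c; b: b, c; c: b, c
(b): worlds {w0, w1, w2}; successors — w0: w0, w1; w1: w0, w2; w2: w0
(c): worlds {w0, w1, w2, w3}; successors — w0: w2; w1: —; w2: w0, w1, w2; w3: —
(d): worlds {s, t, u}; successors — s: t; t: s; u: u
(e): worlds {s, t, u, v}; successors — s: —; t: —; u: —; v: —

(e)

The schema corresponds to a generalized confluence (Geach) condition: \forall x \forall y (x R^2 y \to \exists w (yRw \wedge x = w)).
(a): fails — aR²b but no w with bRw and a=w.
(b): fails — w1R²w1 but no w with w1Rw and w1=w.
(c): fails — w0R²w0 but no w with w0Rw and w0=w.
(d): fails — sR²s but no w with sRw and s=w.
(e): holds.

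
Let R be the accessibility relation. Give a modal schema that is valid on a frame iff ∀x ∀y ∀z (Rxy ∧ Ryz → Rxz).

□s → □□s

A defining formula is □s → □□s (the 4 axiom).
Suppose □s→□□s is valid. Take Rxy, Ryz and set V(s)={w : Rxw}. Then □s at x, so □□s at x, so □s at y, so s at z, i.e. Rxz.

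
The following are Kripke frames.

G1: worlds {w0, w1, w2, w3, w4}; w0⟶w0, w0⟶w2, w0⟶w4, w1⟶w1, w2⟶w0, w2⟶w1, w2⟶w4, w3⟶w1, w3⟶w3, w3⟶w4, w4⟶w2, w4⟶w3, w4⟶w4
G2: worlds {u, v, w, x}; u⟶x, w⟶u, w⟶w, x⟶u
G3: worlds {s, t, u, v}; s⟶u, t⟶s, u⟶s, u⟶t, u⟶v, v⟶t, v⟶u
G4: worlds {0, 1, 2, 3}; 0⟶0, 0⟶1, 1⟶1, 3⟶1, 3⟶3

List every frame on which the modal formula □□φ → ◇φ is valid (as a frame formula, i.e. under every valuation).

Frame correspondent (Sahlqvist): ∀x ∃w (xR²w ∧ xRw) — i.e. a generalized confluence (Geach) condition.
G1: holds.
G2: fails — at u but no t with uR²t and uRt.
G3: fails — at s but no w with sR²w and sRw.
G4: fails — at 2 but no w with 2R²w and 2Rw.

G1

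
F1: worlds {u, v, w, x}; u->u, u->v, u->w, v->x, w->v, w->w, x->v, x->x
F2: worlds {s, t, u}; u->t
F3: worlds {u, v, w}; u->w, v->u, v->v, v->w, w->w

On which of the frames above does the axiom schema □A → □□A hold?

F2, F3

This is the axiom for transitivity; its first-order frame correspondent is ∀x ∀y ∀z (Rxy ∧ Ryz → Rxz).
F1: fails — Ruv and Rvx but not Rux.
F2: ✓.
F3: ✓.
Valid on: F2, F3.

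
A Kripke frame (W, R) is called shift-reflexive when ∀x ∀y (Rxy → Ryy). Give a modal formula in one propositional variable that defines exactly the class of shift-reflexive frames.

□(□ψ → ψ)

A defining formula is □(□ψ → ψ) (the T□ axiom).
Suppose □(□ψ→ψ) is valid. Take Rxy and set V(ψ)={w : Ryw}. Then at y, □ψ holds; since □(□ψ→ψ) at x, □ψ→ψ at y, so ψ at y, i.e. Ryy.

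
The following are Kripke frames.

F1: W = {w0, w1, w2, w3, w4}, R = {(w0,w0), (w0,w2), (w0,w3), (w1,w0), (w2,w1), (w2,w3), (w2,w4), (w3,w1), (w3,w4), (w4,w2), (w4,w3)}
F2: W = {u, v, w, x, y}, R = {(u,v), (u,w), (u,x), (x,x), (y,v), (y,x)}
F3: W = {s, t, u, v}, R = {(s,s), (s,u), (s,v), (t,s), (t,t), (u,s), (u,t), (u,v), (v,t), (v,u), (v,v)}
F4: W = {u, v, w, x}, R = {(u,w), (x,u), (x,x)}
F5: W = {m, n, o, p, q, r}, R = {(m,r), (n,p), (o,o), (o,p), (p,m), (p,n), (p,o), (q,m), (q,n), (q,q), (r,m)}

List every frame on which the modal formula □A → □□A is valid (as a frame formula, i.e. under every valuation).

This is the axiom for transitivity; its first-order frame correspondent is ∀x ∀y ∀z (Rxy ∧ Ryz → Rxz).
F1: fails — Rw1w0 and Rw0w2 but not Rw1w2.
F2: holds.
F3: fails — Ruv and Rvu but not Ruu.
F4: fails — Rxu and Ruw but not Rxw.
F5: fails — Rop and Rpm but not Rom.

F2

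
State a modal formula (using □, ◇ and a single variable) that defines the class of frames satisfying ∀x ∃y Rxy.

□p → ◇p

This is seriality; the standard corresponding axiom is D: □p → ◇p.
Suppose □p→◇p is valid. At any x set V(p)=W. Then □p at x, so ◇p at x, so x has a successor.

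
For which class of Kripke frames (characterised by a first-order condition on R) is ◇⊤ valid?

seriality: ∀x ∃y Rxy

◇⊤ holds at w iff w has a successor, so frame-validity of ◇⊤ is exactly seriality. Equivalently via □p → ◇p:
Suppose □p→◇p is valid. At any x set V(p)=W. Then □p at x, so ◇p at x, so x has a successor.
Conversely, on a frame with seriality the schema holds at every world under every valuation.
Frame condition: ∀x ∃y Rxy.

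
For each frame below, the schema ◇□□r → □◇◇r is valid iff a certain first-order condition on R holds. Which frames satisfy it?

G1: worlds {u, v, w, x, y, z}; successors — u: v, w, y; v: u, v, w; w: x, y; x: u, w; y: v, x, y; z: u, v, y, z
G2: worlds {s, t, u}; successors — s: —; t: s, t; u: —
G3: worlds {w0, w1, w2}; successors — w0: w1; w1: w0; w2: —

G1, G3

The schema corresponds to a generalized confluence (Geach) condition: ∀x ∀y ∀z ((xRy ∧ xRz) → ∃w (yR²w ∧ zR²w)).
G1: satisfies the condition.
G2: fails — tRs, tRs but no w with sR²w and sR²w.
G3: satisfies the condition.
Valid on: G1, G3.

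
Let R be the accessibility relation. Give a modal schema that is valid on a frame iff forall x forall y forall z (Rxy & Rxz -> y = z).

◇q → □q

A defining formula is ◇q → □q (the CD axiom).
Suppose ◇q→□q is valid. Take Rxy, Rxz and set V(q)={y}. Then ◇q at x, so □q at x, so q at z, i.e. z=y.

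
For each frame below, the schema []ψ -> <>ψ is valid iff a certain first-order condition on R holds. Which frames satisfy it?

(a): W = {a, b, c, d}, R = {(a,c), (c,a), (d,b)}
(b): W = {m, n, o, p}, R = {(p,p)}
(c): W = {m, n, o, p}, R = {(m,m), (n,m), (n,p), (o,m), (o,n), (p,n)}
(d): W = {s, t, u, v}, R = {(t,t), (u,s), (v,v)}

(c)

This is the axiom for seriality; its first-order frame correspondent is forall x exists y Rxy.
(a): fails — world b has no successor.
(b): fails — world m has no successor.
(c): holds.
(d): fails — world s has no successor.
Valid on: (c).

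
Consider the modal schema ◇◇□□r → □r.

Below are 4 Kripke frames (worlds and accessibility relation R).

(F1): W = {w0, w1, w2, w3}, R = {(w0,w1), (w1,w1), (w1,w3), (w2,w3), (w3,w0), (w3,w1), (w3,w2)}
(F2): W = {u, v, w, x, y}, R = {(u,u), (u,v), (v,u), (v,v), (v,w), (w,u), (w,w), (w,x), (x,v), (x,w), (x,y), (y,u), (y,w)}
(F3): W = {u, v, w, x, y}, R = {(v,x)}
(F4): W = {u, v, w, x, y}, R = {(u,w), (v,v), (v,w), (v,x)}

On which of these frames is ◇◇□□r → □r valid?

(F3)

The schema corresponds to a generalized confluence (Geach) condition: ∀x ∀y ∀z ((xR²y ∧ xRz) → ∃w (yR²w ∧ z = w)).
(F1): fails — w1R²w2, w1Rw3 but no w with w2R²w and w3=w.
(F2): fails — wR²u, wRx but no t with uR²t and x=t.
(F3): satisfies the condition.
(F4): fails — vR²w, vRv but no t with wR²t and v=t.
Valid on: (F3).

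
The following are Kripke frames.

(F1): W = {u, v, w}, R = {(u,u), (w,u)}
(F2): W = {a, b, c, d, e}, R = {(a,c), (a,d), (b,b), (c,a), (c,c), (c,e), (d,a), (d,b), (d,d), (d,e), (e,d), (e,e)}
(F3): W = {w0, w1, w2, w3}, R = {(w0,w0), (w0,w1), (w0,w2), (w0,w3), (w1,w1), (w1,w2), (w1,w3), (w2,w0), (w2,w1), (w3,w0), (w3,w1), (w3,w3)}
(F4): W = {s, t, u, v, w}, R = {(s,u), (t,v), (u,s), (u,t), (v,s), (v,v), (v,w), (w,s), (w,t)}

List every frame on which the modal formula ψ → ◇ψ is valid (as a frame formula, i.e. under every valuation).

none

Frame correspondent (Sahlqvist): ∀x Rxx — i.e. reflexivity.
(F1): fails — world v does not see itself.
(F2): fails — world a does not see itself.
(F3): fails — world w2 does not see itself.
(F4): fails — world s does not see itself.
Valid on no frame.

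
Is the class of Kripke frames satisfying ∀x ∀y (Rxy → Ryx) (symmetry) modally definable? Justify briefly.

The condition is symmetry. A defining modal formula is p → □◇p.
Suppose p→□◇p is valid. Take Rxy and set V(p)={x}. Then p at x, so □◇p at x, so ◇p at y, so some z with Ryz has p; z=x, i.e. Ryx.

Yes, by p → □◇p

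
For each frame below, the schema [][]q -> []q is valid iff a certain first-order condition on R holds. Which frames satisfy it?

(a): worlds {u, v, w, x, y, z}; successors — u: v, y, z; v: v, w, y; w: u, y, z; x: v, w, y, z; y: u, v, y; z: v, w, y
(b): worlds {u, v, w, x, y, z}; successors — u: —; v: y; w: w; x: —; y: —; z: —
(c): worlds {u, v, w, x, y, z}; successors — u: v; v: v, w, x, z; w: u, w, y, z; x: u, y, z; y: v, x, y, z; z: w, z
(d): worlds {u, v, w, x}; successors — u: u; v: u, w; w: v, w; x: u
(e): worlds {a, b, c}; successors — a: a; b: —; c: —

(d), (e)

Frame correspondent (Sahlqvist): forall x forall y (Rxy -> exists z (Rxz & Rzy)) — i.e. density.
(a): fails — Ruz but no t with Rut and Rtz.
(b): fails — Rvy but no t with Rvt and Rty.
(c): fails — Rxu but no t with Rxt and Rtu.
(d): satisfies the condition.
(e): satisfies the condition.
Valid on: (d), (e).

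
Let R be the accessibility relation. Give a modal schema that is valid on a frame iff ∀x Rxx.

□q → q

The condition is reflexivity. The T schema □q → q defines it.
Suppose □q→q is valid. At any x set V(q)={w : Rxw}. Then □q holds at x, so q holds at x, i.e. Rxx.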